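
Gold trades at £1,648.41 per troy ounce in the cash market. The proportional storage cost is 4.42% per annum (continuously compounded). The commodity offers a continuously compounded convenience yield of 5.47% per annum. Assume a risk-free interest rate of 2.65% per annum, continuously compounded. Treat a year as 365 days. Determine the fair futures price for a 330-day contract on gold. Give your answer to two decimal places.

Net carry = r + u − y = 0.0265 + 0.0442 − 0.0547 = 0.0160
F = S·e^((r+u−y)T) = 1648.41 · e^(0.0160 × 330/365) = 1648.41 · e^0.01446575
= 1648.41 × 1.01457089 = £1,672.43 per troy ounce

£1,672.43 per troy ounce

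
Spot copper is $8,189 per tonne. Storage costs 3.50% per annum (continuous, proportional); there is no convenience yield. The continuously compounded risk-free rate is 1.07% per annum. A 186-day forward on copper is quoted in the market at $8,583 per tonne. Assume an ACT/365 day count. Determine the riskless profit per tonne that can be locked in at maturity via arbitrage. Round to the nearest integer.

$201 per tonne

Fair forward: F* = S·e^(carry·T), with carry = (r + u) = 0.0107 + 0.0350 = 0.0457
F* = 8189 · e^(0.0457 × 186/365) = 8189 · e^0.023288 = 8189 × 1.023561 = $8381.9410
Market $8583 > fair $8381.9410: forward overpriced → cash-and-carry (buy spot, short the forward).
At maturity, profit = |F_mkt − F*| = |8583 − 8381.9410| = $201 per tonne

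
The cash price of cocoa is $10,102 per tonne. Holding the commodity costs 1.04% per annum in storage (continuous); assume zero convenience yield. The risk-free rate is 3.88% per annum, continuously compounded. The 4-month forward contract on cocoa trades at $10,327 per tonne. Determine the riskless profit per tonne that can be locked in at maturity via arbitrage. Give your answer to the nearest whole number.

Fair forward: F* = S·e^(carry·T), with carry = (r + u) = 0.0388 + 0.0104 = 0.0492
F* = 10102 · e^(0.0492 × 4/12) = 10102 · e^0.016400 = 10102 × 1.016535 = $10269.0366
Market $10327 > fair $10269.0366: forward overpriced → cash-and-carry (buy spot, short the forward).
At maturity, profit = |F_mkt − F*| = |10327 − 10269.0366| = $58 per tonne

$58 per tonne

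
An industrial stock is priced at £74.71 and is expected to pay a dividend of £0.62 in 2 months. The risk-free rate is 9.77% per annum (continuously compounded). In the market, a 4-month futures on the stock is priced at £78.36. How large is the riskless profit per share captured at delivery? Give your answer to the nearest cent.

PV(dividends) I = 0.62·e^(−0.0977·2/12) = 0.6100
Fair futures F* = (S − I)·e^(rT) = (74.71 − 0.6100)·e^0.032567 = 74.1000 × 1.033103 = 76.5529
Market £78.36 > fair 76.5529: forward overpriced → cash-and-carry (borrow at r, buy the stock and collect the dividends, short the forward).
Profit at T = |F_mkt − F*| = |78.36 − 76.5529| = £1.81 per share

£1.81 per share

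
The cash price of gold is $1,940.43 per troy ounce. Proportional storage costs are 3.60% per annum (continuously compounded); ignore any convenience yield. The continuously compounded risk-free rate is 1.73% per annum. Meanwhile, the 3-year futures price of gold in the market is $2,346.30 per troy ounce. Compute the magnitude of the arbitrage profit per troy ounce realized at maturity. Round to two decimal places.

Fair futures: F* = S·e^(carry·T), with carry = (r + u) = 0.0173 + 0.0360 = 0.0533
F* = 1940.43 · e^(0.0533 × 3) = 1940.43 · e^0.15990000 = 1940.43 × 1.17339353 = $2276.8880
Market $2346.30 > fair $2276.8880: forward overpriced → cash-and-carry (buy spot, short the forward).
At maturity, profit = |F_mkt − F*| = |2346.30 − 2276.8880| = $69.41 per troy ounce

$69.41 per troy ounce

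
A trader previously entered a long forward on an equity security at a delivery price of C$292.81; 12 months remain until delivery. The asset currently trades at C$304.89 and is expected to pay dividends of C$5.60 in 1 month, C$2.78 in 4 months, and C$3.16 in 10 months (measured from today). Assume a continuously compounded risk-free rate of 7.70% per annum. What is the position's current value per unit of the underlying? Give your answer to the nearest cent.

C$22.54

PV(remaining dividends) I = 5.60·e^(−0.0770·1/12) + 2.78·e^(−0.0770·4/12) + 3.16·e^(−0.0770·10/12) = 11.2373
Current forward F = (S − I)·e^(rT) = (304.89 − 11.2373)·e^(0.0770·12/12) = 293.6527 × 1.080042 = 317.1572
Value (long) = (F − K)·e^(−rT) = (317.1572 − 292.81) × 0.925890 = 22.5428
Value = C$22.54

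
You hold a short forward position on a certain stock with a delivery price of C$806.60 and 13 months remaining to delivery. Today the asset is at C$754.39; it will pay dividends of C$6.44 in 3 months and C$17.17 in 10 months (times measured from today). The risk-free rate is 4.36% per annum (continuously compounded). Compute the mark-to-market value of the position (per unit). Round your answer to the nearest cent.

PV(remaining dividends) I = 6.44·e^(−0.0436·3/12) + 17.17·e^(−0.0436·10/12) = 22.9275
Current forward F = (S − I)·e^(rT) = (754.39 − 22.9275)·e^(0.0436·13/12) = 731.4625 × 1.048367 = 766.8411
Value (long) = (F − K)·e^(−rT) = (766.8411 − 806.60) × 0.953865 = -37.9246
Short position value = −(long value) = C$37.92

C$37.92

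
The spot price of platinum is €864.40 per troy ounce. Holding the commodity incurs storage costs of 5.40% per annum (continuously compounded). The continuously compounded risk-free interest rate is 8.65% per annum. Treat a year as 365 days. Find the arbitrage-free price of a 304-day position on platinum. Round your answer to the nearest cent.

€971.71 per troy ounce

Net carry = r + u − y = 0.0865 + 0.0540 − 0.0000 = 0.1405
F = S·e^((r+u−y)T) = 864.40 · e^(0.1405 × 304/365) = 864.40 · e^0.117019
= 864.40 × 1.124141 = €971.71 per troy ounce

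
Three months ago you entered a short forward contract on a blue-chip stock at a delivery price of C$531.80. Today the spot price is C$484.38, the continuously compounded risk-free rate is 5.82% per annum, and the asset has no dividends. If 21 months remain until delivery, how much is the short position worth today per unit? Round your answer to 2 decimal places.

-C$4.08

Current fair forward for the remaining 21 months: F = S·e^(r·T), r = 0.0582
F = 484.38 · e^(0.0582 × 21/12) = 484.38 × 1.107217 = 536.3138
Value of long forward = (F − K)·e^(−rT) = (536.3138 − 531.80) · e^(−0.0582·21/12)
= 4.5138 × 0.903165 = 4.08
Short position value = −(long value) = -C$4.08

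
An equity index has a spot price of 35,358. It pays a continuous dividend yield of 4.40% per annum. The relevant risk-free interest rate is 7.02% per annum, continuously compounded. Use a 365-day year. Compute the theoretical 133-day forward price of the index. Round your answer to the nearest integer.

F = S·e^((r − q)T) = 35358 · e^((0.0702 − 0.0440) × 133/365)
= 35358 · e^0.009547 = 35358 × 1.009593
F = 35,697

35,697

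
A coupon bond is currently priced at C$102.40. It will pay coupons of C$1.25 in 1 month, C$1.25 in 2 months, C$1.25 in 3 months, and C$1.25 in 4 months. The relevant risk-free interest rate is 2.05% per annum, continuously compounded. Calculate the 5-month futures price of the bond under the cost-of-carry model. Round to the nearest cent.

C$98.26

PV(coupons) I = 1.25·e^(−0.0205·1/12) + 1.25·e^(−0.0205·2/12) + 1.25·e^(−0.0205·3/12) + 1.25·e^(−0.0205·4/12)
I = 1.2479 + 1.2457 + 1.2436 + 1.2415 = 4.9787
F = (S − I)·e^(rT) = (102.40 − 4.9787) · e^(0.0205·5/12)
= 97.4213 · e^0.008542 = 97.4213 × 1.008579 = C$98.26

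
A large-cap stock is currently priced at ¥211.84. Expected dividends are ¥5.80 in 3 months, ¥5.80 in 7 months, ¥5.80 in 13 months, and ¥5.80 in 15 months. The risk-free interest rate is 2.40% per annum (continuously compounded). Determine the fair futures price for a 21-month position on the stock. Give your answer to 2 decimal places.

PV(dividends) I = 5.80·e^(−0.0240·3/12) + 5.80·e^(−0.0240·7/12) + 5.80·e^(−0.0240·13/12) + 5.80·e^(−0.0240·15/12)
I = 5.7653 + 5.7194 + 5.6511 + 5.6286 = 22.7644
F = (S − I)·e^(rT) = (211.84 − 22.7644) · e^(0.0240·21/12)
= 189.0756 · e^0.042000 = 189.0756 × 1.042894 = ¥197.19

¥197.19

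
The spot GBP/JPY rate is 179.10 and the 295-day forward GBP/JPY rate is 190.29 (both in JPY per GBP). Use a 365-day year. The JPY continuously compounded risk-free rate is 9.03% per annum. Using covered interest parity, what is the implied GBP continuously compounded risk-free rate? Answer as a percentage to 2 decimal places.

F = S·e^((r_JPY − r_GBP)T) ⇒ r_GBP = r_JPY − ln(F/S)/T
ln(190.29/179.10) = 0.060605; /(295/365) = 0.074986
r_GBP = 0.0903 − 0.074986 = 0.015314
r_GBP = 1.53%

1.53%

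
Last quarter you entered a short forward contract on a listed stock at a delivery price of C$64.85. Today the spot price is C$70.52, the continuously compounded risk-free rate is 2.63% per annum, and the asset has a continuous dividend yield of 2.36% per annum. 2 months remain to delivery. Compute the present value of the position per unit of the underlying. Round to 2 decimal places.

-C$5.68

Current fair forward for the remaining 2 months: F = S·e^((r − q)·T), (r − q) = 0.0263 − 0.0236 = 0.0027
F = 70.52 · e^(0.0027 × 2/12) = 70.52 × 1.000450 = 70.5517
Value of long forward = (F − K)·e^(−rT) = (70.5517 − 64.85) · e^(−0.0263·2/12)
= 5.7017 × 0.995626 = 5.68
Short position value = −(long value) = -C$5.68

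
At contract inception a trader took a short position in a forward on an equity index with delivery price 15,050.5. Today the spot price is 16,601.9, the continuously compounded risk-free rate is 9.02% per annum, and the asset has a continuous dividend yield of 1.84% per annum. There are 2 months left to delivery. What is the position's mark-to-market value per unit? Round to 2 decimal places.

Current fair forward for the remaining 2 months: F = S·e^((r − q)·T), (r − q) = 0.0902 − 0.0184 = 0.0718
F = 16601.9 · e^(0.0718 × 2/12) = 16601.9 × 1.01203855 = 16801.7628
Value of long forward = (F − K)·e^(−rT) = (16801.7628 − 15050.5) · e^(−0.0902·2/12)
= 1751.2628 × 0.98507910 = 1725.13
Short position value = −(long value) = -1725.13

-1725.13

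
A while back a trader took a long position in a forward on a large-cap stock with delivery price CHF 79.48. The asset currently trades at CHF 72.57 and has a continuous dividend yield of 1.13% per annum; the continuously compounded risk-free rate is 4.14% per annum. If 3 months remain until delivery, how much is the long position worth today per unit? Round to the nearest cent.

-CHF 6.30

Current fair forward for the remaining 3 months: F = S·e^((r − q)·T), (r − q) = 0.0414 − 0.0113 = 0.0301
F = 72.57 · e^(0.0301 × 3/12) = 72.57 × 1.007553 = 73.1181
Value of long forward = (F − K)·e^(−rT) = (73.1181 − 79.48) · e^(−0.0414·3/12)
= -6.3619 × 0.989703 = -6.30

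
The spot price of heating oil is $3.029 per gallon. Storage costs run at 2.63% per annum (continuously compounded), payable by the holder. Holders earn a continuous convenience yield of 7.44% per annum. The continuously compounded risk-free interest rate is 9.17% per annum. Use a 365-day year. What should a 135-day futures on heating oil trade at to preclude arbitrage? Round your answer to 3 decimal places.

$3.078 per gallon

Net carry = r + u − y = 0.0917 + 0.0263 − 0.0744 = 0.0436
F = S·e^((r+u−y)T) = 3.029 · e^(0.0436 × 135/365) = 3.029 · e^0.016126
= 3.029 × 1.016257 = $3.078 per gallon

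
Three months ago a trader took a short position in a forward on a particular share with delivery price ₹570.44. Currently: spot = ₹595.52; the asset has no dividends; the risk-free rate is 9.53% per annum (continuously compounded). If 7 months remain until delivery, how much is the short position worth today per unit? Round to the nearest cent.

-₹55.93

Current fair forward for the remaining 7 months: F = S·e^(r·T), r = 0.0953
F = 595.52 · e^(0.0953 × 7/12) = 595.52 × 1.057166 = 629.5635
Value of long forward = (F − K)·e^(−rT) = (629.5635 − 570.44) · e^(−0.0953·7/12)
= 59.1235 × 0.945925 = 55.93
Short position value = −(long value) = -₹55.93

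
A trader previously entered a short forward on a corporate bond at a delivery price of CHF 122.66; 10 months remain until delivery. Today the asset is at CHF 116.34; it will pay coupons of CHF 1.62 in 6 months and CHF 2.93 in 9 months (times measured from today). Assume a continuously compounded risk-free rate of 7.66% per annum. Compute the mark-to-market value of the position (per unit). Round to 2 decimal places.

CHF 3.06

PV(remaining coupons) I = 1.62·e^(−0.0766·6/12) + 2.93·e^(−0.0766·9/12) = 4.3255
Current forward F = (S − I)·e^(rT) = (116.34 − 4.3255)·e^(0.0766·10/12) = 112.0145 × 1.065915 = 119.3979
Value (long) = (F − K)·e^(−rT) = (119.3979 − 122.66) × 0.938161 = -3.0604
Short position value = −(long value) = CHF 3.06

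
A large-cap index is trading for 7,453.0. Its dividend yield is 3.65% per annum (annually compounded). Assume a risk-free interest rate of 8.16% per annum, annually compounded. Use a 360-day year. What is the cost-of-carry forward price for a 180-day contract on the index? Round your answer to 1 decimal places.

F = S · (1+r)^T / (1+q)^T
= 7453.0 × 1.040000 / 1.018086 = 7453.0 × 1.021525
F = 7,613.4

7,613.4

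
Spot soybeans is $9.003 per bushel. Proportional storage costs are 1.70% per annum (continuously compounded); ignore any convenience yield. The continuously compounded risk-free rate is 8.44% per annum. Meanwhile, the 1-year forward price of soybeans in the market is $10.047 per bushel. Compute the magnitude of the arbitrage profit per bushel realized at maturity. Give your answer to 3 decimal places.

Fair forward: F* = S·e^(carry·T), with carry = (r + u) = 0.0844 + 0.0170 = 0.1014
F* = 9.003 · e^(0.1014 × 1) = 9.003 · e^0.101400 = 9.003 × 1.106719 = $9.9638
Market $10.047 > fair $9.9638: forward overpriced → cash-and-carry (buy spot, short the forward).
At maturity, profit = |F_mkt − F*| = |10.047 − 9.9638| = $0.083 per bushel

$0.083 per bushel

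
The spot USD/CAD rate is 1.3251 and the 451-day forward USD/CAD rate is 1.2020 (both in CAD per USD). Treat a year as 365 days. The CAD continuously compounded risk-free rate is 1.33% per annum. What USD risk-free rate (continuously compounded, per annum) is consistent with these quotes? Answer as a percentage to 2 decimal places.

9.22%

F = S·e^((r_CAD − r_USD)T) ⇒ r_USD = r_CAD − ln(F/S)/T
ln(1.2020/1.3251) = -0.097501; /(451/365) = -0.078909
r_USD = 0.0133 + 0.078909 = 0.092209
r_USD = 9.22%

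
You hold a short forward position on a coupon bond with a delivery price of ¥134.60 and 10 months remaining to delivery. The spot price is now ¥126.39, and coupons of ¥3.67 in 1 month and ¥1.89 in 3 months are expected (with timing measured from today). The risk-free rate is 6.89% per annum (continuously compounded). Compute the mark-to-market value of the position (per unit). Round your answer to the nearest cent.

PV(remaining coupons) I = 3.67·e^(−0.0689·1/12) + 1.89·e^(−0.0689·3/12) = 5.5067
Current forward F = (S − I)·e^(rT) = (126.39 − 5.5067)·e^(0.0689·10/12) = 120.8833 × 1.059097 = 128.0271
Value (long) = (F − K)·e^(−rT) = (128.0271 − 134.60) × 0.944201 = -6.2061
Short position value = −(long value) = ¥6.21

¥6.21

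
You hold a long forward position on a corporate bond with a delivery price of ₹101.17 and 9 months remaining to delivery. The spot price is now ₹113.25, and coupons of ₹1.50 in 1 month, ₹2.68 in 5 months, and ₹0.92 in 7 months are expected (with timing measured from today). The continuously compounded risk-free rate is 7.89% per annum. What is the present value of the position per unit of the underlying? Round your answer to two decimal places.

₹12.93

PV(remaining coupons) I = 1.50·e^(−0.0789·1/12) + 2.68·e^(−0.0789·5/12) + 0.92·e^(−0.0789·7/12) = 4.9621
Current forward F = (S − I)·e^(rT) = (113.25 − 4.9621)·e^(0.0789·9/12) = 108.2879 × 1.060961 = 114.8892
Value (long) = (F − K)·e^(−rT) = (114.8892 − 101.17) × 0.942542 = 12.9309
Value = ₹12.93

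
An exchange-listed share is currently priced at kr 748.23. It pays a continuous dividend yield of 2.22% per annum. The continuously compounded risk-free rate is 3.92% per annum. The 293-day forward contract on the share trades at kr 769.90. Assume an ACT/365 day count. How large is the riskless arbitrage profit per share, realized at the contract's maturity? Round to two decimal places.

kr 11.39 per share

Fair forward: F* = S·e^(carry·T), with carry = (r − q) = 0.0392 − 0.0222 = 0.0170
F* = 748.23 · e^(0.0170 × 293/365) = 748.23 · e^0.013647 = 748.23 × 1.013741 = kr 758.5114
Market kr 769.90 > fair kr 758.5114: forward overpriced → cash-and-carry (buy spot, short the forward).
At maturity, profit = |F_mkt − F*| = |769.90 − 758.5114| = kr 11.39 per share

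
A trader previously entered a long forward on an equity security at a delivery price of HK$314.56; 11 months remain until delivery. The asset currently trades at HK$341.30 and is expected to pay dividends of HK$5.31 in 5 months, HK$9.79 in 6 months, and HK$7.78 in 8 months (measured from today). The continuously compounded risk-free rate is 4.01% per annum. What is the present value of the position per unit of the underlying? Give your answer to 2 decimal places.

HK$15.70

PV(remaining dividends) I = 5.31·e^(−0.0401·5/12) + 9.79·e^(−0.0401·6/12) + 7.78·e^(−0.0401·8/12) = 22.3925
Current forward F = (S − I)·e^(rT) = (341.30 − 22.3925)·e^(0.0401·11/12) = 318.9075 × 1.037442 = 330.8480
Value (long) = (F − K)·e^(−rT) = (330.8480 − 314.56) × 0.963909 = 15.7001
Value = HK$15.70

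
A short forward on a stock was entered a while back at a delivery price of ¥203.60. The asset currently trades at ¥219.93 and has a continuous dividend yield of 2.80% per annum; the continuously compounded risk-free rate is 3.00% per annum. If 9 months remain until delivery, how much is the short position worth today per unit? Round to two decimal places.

-¥16.29

Current fair forward for the remaining 9 months: F = S·e^((r − q)·T), (r − q) = 0.0300 − 0.0280 = 0.0020
F = 219.93 · e^(0.0020 × 9/12) = 219.93 × 1.001501 = 220.2601
Value of long forward = (F − K)·e^(−rT) = (220.2601 − 203.60) · e^(−0.0300·9/12)
= 16.6601 × 0.977751 = 16.29
Short position value = −(long value) = -¥16.29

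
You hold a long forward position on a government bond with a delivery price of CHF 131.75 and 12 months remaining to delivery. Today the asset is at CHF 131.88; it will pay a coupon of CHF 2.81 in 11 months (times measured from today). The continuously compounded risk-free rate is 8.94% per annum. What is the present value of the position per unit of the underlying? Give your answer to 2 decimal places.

CHF 8.81

PV(remaining coupons) I = 2.81·e^(−0.0894·11/12) = 2.5889
Current forward F = (S − I)·e^(rT) = (131.88 − 2.5889)·e^(0.0894·12/12) = 129.2911 × 1.093518 = 141.3821
Value (long) = (F − K)·e^(−rT) = (141.3821 − 131.75) × 0.914480 = 8.8084
Value = CHF 8.81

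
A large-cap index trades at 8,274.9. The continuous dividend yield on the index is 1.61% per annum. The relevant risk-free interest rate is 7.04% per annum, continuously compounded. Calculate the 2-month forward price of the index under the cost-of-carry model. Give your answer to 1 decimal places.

F = S·e^((r − q)T) = 8274.9 · e^((0.0704 − 0.0161) × 2/12)
= 8274.9 · e^0.009050 = 8274.9 × 1.009091
F = 8,350.1

8,350.1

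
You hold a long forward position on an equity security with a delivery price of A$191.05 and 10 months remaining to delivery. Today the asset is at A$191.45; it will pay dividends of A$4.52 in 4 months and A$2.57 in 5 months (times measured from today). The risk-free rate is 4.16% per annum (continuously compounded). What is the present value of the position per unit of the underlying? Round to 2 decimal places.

-A$0.07

PV(remaining dividends) I = 4.52·e^(−0.0416·4/12) + 2.57·e^(−0.0416·5/12) = 6.9836
Current forward F = (S − I)·e^(rT) = (191.45 − 6.9836)·e^(0.0416·10/12) = 184.4664 × 1.035275 = 190.9735
Value (long) = (F − K)·e^(−rT) = (190.9735 − 191.05) × 0.965927 = -0.0739
Value = -A$0.07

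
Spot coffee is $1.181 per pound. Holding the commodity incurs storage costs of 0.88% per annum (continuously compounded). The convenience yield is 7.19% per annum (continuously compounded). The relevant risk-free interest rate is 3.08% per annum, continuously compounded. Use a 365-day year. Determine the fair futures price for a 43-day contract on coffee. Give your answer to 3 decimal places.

$1.177 per pound

Net carry = r + u − y = 0.0308 + 0.0088 − 0.0719 = -0.0323
F = S·e^((r+u−y)T) = 1.181 · e^(-0.0323 × 43/365) = 1.181 · e^-0.003805
= 1.181 × 0.996202 = $1.177 per pound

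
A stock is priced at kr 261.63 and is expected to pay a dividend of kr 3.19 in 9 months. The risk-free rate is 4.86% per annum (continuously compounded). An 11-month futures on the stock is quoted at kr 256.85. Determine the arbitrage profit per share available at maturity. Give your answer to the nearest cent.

PV(dividends) I = 3.19·e^(−0.0486·9/12) = 3.0758
Fair futures F* = (S − I)·e^(rT) = (261.63 − 3.0758)·e^0.044550 = 258.5542 × 1.045557 = 270.3332
Market kr 256.85 < fair 270.3332: forward underpriced → reverse cash-and-carry (short the stock, invest proceeds at r, pay the dividends, go long the forward).
Profit at T = |F_mkt − F*| = |256.85 − 270.3332| = kr 13.48 per share

kr 13.48 per share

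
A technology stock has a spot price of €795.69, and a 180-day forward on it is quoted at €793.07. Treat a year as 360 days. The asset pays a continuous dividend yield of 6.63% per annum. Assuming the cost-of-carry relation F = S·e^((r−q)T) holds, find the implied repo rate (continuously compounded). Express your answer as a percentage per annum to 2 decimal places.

5.97%

From F = S·e^((r−q)T): (r − q) = ln(F/S)/T
ln(793.07/795.69) = ln(0.996707) = -0.003298
(r − q) = -0.003298 / (180/360) = -0.006596
r = ln(F/S)/T + q = -0.006596 + 0.0663 = 0.059704
r = 5.97%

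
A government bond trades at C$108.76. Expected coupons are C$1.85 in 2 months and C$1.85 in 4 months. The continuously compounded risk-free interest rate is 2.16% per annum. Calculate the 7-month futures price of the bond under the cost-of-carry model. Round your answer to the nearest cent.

C$106.41

PV(coupons) I = 1.85·e^(−0.0216·2/12) + 1.85·e^(−0.0216·4/12)
I = 1.8434 + 1.8367 = 3.6801
F = (S − I)·e^(rT) = (108.76 − 3.6801) · e^(0.0216·7/12)
= 105.0799 · e^0.012600 = 105.0799 × 1.012680 = C$106.41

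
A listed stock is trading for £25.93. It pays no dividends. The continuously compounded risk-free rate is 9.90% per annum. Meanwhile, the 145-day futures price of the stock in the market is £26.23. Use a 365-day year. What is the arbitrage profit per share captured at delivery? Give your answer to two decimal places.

£0.74 per share

Fair futures: F* = S·e^(carry·T), with carry = r = 0.0990
F* = 25.93 · e^(0.0990 × 145/365) = 25.93 · e^0.039329 = 25.93 × 1.040113 = £26.9701
Market £26.23 < fair £26.9701: forward underpriced → reverse cash-and-carry (short spot, go long the forward).
At maturity, profit = |F_mkt − F*| = |26.23 − 26.9701| = £0.74 per share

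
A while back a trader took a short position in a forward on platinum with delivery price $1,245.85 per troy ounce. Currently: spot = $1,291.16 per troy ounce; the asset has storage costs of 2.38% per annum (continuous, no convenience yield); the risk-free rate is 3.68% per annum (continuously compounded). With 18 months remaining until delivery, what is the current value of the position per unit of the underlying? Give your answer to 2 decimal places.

-$159.14 per troy ounce

Current fair forward for the remaining 18 months: F = S·e^((r + u)·T), (r + u) = 0.0368 + 0.0238 = 0.0606
F = 1291.16 · e^(0.0606 × 18/12) = 1291.16 × 1.09515948 = 1414.0261
Value of long forward = (F − K)·e^(−rT) = (1414.0261 − 1245.85) · e^(−0.0368·18/12)
= 168.1761 × 0.94629587 = 159.14
Short position value = −(long value) = -$159.14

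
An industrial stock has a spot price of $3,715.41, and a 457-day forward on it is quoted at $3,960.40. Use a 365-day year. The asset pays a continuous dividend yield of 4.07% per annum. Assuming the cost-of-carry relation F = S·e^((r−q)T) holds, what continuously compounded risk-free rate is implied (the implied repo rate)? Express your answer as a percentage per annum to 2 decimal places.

9.17%

From F = S·e^((r−q)T): (r − q) = ln(F/S)/T
ln(3960.40/3715.41) = ln(1.065939) = 0.063856
(r − q) = 0.063856 / (457/365) = 0.051001
r = ln(F/S)/T + q = 0.051001 + 0.0407 = 0.091701
r = 9.17%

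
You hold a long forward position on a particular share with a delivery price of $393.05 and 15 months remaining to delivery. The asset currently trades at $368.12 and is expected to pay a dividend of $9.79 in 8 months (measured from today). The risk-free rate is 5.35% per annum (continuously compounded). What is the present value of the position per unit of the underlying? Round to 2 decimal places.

PV(remaining dividends) I = 9.79·e^(−0.0535·8/12) = 9.4470
Current forward F = (S − I)·e^(rT) = (368.12 − 9.4470)·e^(0.0535·15/12) = 358.6730 × 1.069162 = 383.4795
Value (long) = (F − K)·e^(−rT) = (383.4795 − 393.05) × 0.935312 = -8.9514
Value = -$8.95

-$8.95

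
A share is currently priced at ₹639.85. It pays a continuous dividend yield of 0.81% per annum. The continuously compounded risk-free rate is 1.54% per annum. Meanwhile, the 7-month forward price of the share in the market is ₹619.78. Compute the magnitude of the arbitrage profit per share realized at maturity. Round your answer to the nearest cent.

₹22.80 per share

Fair forward: F* = S·e^(carry·T), with carry = (r − q) = 0.0154 − 0.0081 = 0.0073
F* = 639.85 · e^(0.0073 × 7/12) = 639.85 · e^0.004258 = 639.85 × 1.004267 = ₹642.5802
Market ₹619.78 < fair ₹642.5802: forward underpriced → reverse cash-and-carry (short spot, go long the forward).
At maturity, profit = |F_mkt − F*| = |619.78 − 642.5802| = ₹22.80 per share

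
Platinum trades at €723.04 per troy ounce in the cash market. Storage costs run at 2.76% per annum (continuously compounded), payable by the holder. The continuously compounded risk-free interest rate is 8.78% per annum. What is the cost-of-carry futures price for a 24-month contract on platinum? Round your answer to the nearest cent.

Net carry = r + u − y = 0.0878 + 0.0276 − 0.0000 = 0.1154
F = S·e^((r+u−y)T) = 723.04 · e^(0.1154 × 24/12) = 723.04 · e^0.230800
= 723.04 × 1.259607 = €910.75 per troy ounce

€910.75 per troy ounce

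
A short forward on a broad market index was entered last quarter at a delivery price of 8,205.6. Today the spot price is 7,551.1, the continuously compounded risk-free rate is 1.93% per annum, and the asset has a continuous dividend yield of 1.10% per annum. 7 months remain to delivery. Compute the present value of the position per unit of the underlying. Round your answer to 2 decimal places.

Current fair forward for the remaining 7 months: F = S·e^((r − q)·T), (r − q) = 0.0193 − 0.0110 = 0.0083
F = 7551.1 · e^(0.0083 × 7/12) = 7551.1 × 1.00485341 = 7587.7486
Value of long forward = (F − K)·e^(−rT) = (7587.7486 − 8205.6) · e^(−0.0193·7/12)
= -617.8514 × 0.98880480 = -610.93
Short position value = −(long value) = 610.93

610.93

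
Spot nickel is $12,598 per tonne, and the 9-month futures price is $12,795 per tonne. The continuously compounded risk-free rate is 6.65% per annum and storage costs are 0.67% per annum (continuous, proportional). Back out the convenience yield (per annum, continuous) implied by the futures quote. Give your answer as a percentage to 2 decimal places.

F = S·e^((r+u−y)T) ⇒ (r+u−y) = ln(F/S)/T
ln(12795/12598) = 0.015516; /T ⇒ 0.020688
y = r + u − ln(F/S)/T = 0.0665 + 0.0067 − 0.020688 = 0.052512
y = 5.25%

5.25%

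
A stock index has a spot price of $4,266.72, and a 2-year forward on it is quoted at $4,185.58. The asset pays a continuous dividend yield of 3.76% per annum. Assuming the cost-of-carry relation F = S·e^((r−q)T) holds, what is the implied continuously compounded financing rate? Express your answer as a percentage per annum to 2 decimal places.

From F = S·e^((r−q)T): (r − q) = ln(F/S)/T
ln(4185.58/4266.72) = ln(0.980983) = -0.019200
(r − q) = -0.019200 / (2) = -0.009600
r = ln(F/S)/T + q = -0.009600 + 0.0376 = 0.028000
r = 2.80%

2.80%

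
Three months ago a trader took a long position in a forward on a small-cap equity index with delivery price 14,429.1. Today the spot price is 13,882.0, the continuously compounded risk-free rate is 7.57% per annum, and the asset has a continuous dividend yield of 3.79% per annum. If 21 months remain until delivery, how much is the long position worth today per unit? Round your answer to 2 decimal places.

Current fair forward for the remaining 21 months: F = S·e^((r − q)·T), (r − q) = 0.0757 − 0.0379 = 0.0378
F = 13882.0 · e^(0.0378 × 21/12) = 13882.0 × 1.06838696 = 14831.3478
Value of long forward = (F − K)·e^(−rT) = (14831.3478 − 14429.1) · e^(−0.0757·21/12)
= 402.2478 × 0.87592483 = 352.34

352.34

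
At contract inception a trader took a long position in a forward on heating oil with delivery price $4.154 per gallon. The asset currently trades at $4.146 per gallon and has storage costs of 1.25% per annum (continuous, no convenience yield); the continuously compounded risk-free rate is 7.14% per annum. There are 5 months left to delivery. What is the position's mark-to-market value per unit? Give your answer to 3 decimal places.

$0.135 per gallon

Current fair forward for the remaining 5 months: F = S·e^((r + u)·T), (r + u) = 0.0714 + 0.0125 = 0.0839
F = 4.146 · e^(0.0839 × 5/12) = 4.146 × 1.035577 = 4.2935
Value of long forward = (F − K)·e^(−rT) = (4.2935 − 4.154) · e^(−0.0714·5/12)
= 0.1395 × 0.970688 = 0.135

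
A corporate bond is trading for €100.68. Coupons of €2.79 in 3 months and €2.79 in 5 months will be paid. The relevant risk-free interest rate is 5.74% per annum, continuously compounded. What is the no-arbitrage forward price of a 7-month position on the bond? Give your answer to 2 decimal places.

€98.45

PV(coupons) I = 2.79·e^(−0.0574·3/12) + 2.79·e^(−0.0574·5/12)
I = 2.7502 + 2.7241 = 5.4743
F = (S − I)·e^(rT) = (100.68 − 5.4743) · e^(0.0574·7/12)
= 95.2057 · e^0.033483 = 95.2057 × 1.034050 = €98.45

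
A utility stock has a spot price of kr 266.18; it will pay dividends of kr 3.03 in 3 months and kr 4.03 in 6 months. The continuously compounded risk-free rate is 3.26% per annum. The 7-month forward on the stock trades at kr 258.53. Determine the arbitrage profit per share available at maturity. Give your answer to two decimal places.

PV(dividends) I = 3.03·e^(−0.0326·3/12) + 4.03·e^(−0.0326·6/12) = 6.9702
Fair forward F* = (S − I)·e^(rT) = (266.18 − 6.9702)·e^0.019017 = 259.2098 × 1.019199 = 264.1864
Market kr 258.53 < fair 264.1864: forward underpriced → reverse cash-and-carry (short the stock, invest proceeds at r, pay the dividends, go long the forward).
Profit at T = |F_mkt − F*| = |258.53 − 264.1864| = kr 5.66 per share

kr 5.66 per share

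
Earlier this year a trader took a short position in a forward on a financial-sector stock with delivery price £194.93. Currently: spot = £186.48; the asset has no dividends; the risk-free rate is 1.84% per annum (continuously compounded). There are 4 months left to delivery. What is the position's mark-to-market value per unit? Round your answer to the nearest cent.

Current fair forward for the remaining 4 months: F = S·e^(r·T), r = 0.0184
F = 186.48 · e^(0.0184 × 4/12) = 186.48 × 1.006152 = 187.6272
Value of long forward = (F − K)·e^(−rT) = (187.6272 − 194.93) · e^(−0.0184·4/12)
= -7.3028 × 0.993885 = -7.26
Short position value = −(long value) = £7.26

£7.26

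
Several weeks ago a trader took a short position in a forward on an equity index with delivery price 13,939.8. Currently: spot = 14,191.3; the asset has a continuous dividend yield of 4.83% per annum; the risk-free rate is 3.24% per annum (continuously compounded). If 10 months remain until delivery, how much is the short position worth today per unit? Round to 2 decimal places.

-62.98

Current fair forward for the remaining 10 months: F = S·e^((r − q)·T), (r − q) = 0.0324 − 0.0483 = -0.0159
F = 14191.3 · e^(-0.0159 × 10/12) = 14191.3 × 0.98683739 = 14004.5055
Value of long forward = (F − K)·e^(−rT) = (14004.5055 − 13939.8) · e^(−0.0324·10/12)
= 64.7055 × 0.97336124 = 62.98
Short position value = −(long value) = -62.98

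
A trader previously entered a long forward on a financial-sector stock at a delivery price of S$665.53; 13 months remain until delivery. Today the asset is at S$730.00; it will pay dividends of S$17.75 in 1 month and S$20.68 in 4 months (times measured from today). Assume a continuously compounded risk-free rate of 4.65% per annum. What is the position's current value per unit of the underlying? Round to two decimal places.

PV(remaining dividends) I = 17.75·e^(−0.0465·1/12) + 20.68·e^(−0.0465·4/12) = 38.0433
Current forward F = (S − I)·e^(rT) = (730.00 − 38.0433)·e^(0.0465·13/12) = 691.9567 × 1.051665 = 727.7066
Value (long) = (F − K)·e^(−rT) = (727.7066 − 665.53) × 0.950873 = 59.1221
Value = S$59.12

S$59.12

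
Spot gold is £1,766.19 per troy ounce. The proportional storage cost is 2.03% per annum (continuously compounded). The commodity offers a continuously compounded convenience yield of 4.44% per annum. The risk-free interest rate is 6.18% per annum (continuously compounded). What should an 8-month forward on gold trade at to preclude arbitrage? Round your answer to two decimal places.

£1,811.14 per troy ounce

Net carry = r + u − y = 0.0618 + 0.0203 − 0.0444 = 0.0377
F = S·e^((r+u−y)T) = 1766.19 · e^(0.0377 × 8/12) = 1766.19 · e^0.02513333
= 1766.19 × 1.02545183 = £1,811.14 per troy ounce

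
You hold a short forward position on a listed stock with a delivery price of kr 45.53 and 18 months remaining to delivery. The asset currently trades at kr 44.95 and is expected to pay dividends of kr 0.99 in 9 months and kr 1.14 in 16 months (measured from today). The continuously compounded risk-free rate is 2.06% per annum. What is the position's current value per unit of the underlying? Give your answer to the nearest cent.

PV(remaining dividends) I = 0.99·e^(−0.0206·9/12) + 1.14·e^(−0.0206·16/12) = 2.0839
Current forward F = (S − I)·e^(rT) = (44.95 − 2.0839)·e^(0.0206·18/12) = 42.8661 × 1.031382 = 44.2113
Value (long) = (F − K)·e^(−rT) = (44.2113 − 45.53) × 0.969573 = -1.2786
Short position value = −(long value) = kr 1.28

kr 1.28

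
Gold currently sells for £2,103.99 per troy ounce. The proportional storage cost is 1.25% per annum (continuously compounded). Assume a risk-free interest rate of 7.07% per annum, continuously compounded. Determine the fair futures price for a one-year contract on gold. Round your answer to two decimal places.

£2,286.53 per troy ounce

Net carry = r + u − y = 0.0707 + 0.0125 − 0.0000 = 0.0832
F = S·e^((r+u−y)T) = 2103.99 · e^(0.0832 × 12/12) = 2103.99 · e^0.08320000
= 2103.99 × 1.08675914 = £2,286.53 per troy ounce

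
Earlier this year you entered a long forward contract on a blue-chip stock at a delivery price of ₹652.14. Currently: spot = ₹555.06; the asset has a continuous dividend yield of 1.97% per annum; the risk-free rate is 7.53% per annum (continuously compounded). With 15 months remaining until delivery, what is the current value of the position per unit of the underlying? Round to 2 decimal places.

Current fair forward for the remaining 15 months: F = S·e^((r − q)·T), (r − q) = 0.0753 − 0.0197 = 0.0556
F = 555.06 · e^(0.0556 × 15/12) = 555.06 × 1.071972 = 595.0088
Value of long forward = (F − K)·e^(−rT) = (595.0088 − 652.14) · e^(−0.0753·15/12)
= -57.1312 × 0.910169 = -52.00

-₹52.00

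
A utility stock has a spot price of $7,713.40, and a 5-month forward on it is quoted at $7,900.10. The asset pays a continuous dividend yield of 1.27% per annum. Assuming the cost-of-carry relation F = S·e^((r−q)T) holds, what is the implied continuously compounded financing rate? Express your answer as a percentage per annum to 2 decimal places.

From F = S·e^((r−q)T): (r − q) = ln(F/S)/T
ln(7900.10/7713.40) = ln(1.024205) = 0.023917
(r − q) = 0.023917 / (5/12) = 0.057401
r = ln(F/S)/T + q = 0.057401 + 0.0127 = 0.070101
r = 7.01%

7.01%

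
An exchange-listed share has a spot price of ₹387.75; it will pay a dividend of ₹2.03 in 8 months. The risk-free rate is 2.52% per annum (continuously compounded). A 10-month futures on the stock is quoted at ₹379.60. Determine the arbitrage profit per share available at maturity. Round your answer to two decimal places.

₹14.34 per share

PV(dividends) I = 2.03·e^(−0.0252·8/12) = 1.9962
Fair futures F* = (S − I)·e^(rT) = (387.75 − 1.9962)·e^0.021000 = 385.7538 × 1.021222 = 393.9403
Market ₹379.60 < fair 393.9403: forward underpriced → reverse cash-and-carry (short the stock, invest proceeds at r, pay the dividends, go long the forward).
Profit at T = |F_mkt − F*| = |379.60 − 393.9403| = ₹14.34 per share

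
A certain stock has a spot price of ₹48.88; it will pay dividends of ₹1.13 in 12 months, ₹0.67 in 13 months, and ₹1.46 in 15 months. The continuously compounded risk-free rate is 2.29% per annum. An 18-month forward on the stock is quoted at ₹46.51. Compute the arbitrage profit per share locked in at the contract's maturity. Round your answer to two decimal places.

₹0.79 per share

PV(dividends) I = 1.13·e^(−0.0229·12/12) + 0.67·e^(−0.0229·13/12) + 1.46·e^(−0.0229·15/12) = 3.1768
Fair forward F* = (S − I)·e^(rT) = (48.88 − 3.1768)·e^0.034350 = 45.7032 × 1.034947 = 47.3004
Market ₹46.51 < fair 47.3004: forward underpriced → reverse cash-and-carry (short the stock, invest proceeds at r, pay the dividends, go long the forward).
Profit at T = |F_mkt − F*| = |46.51 − 47.3004| = ₹0.79 per share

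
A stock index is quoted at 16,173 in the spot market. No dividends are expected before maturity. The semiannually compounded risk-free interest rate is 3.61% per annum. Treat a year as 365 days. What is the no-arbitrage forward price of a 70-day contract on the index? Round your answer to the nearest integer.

16,284

F = S · (1+r/2)^(2T)
= 16173 × 1.006885
F = 16,284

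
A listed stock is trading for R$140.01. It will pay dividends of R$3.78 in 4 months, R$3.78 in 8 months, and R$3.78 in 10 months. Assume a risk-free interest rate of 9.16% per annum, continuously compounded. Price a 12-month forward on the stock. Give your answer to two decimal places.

PV(dividends) I = 3.78·e^(−0.0916·4/12) + 3.78·e^(−0.0916·8/12) + 3.78·e^(−0.0916·10/12)
I = 3.6663 + 3.5561 + 3.5022 = 10.7246
F = (S − I)·e^(rT) = (140.01 − 10.7246) · e^(0.0916·12/12)
= 129.2854 · e^0.091600 = 129.2854 × 1.095926 = R$141.69

R$141.69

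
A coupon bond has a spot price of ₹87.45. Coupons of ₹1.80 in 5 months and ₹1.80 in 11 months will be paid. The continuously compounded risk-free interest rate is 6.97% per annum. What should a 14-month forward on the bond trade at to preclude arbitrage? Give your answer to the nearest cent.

₹91.13

PV(coupons) I = 1.80·e^(−0.0697·5/12) + 1.80·e^(−0.0697·11/12)
I = 1.7485 + 1.6886 = 3.4371
F = (S − I)·e^(rT) = (87.45 − 3.4371) · e^(0.0697·14/12)
= 84.0129 · e^0.081317 = 84.0129 × 1.084715 = ₹91.13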